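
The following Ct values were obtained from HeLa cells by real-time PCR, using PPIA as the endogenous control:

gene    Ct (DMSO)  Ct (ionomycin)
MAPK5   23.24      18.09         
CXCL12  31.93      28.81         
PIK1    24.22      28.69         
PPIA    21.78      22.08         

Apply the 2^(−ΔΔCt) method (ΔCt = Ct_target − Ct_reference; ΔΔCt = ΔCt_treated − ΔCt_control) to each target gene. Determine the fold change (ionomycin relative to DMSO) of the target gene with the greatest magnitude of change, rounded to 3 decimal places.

MAPK5: ΔΔCt = (18.09−22.08) − (23.24−21.78) = -3.99 − 1.46 = -5.45; fold change = 2^5.45 = 43.713
CXCL12: ΔΔCt = (28.81−22.08) − (31.93−21.78) = 6.73 − 10.15 = -3.42; fold change = 2^3.42 = 10.703
PIK1: ΔΔCt = (28.69−22.08) − (24.22−21.78) = 6.61 − 2.44 = 4.17; fold change = 2^-4.17 = 0.056
MAPK5 has the largest |ΔΔCt| = 5.45.

43.713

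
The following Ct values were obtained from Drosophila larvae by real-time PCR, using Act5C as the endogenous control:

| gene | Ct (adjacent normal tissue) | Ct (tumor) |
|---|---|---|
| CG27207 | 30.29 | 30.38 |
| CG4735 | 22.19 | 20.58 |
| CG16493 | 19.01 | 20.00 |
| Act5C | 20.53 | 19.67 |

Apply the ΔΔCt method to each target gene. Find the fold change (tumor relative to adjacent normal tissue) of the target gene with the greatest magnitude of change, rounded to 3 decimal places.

0.277

CG27207: ΔΔCt = (30.38−19.67) − (30.29−20.53) = 10.71 − 9.76 = 0.95; fold change = 2^-0.95 = 0.518
CG4735: ΔΔCt = (20.58−19.67) − (22.19−20.53) = 0.91 − 1.66 = -0.75; fold change = 2^0.75 = 1.682
CG16493: ΔΔCt = (20.00−19.67) − (19.01−20.53) = 0.33 − (-1.52) = 1.85; fold change = 2^-1.85 = 0.277
CG16493 has the largest |ΔΔCt| = 1.85.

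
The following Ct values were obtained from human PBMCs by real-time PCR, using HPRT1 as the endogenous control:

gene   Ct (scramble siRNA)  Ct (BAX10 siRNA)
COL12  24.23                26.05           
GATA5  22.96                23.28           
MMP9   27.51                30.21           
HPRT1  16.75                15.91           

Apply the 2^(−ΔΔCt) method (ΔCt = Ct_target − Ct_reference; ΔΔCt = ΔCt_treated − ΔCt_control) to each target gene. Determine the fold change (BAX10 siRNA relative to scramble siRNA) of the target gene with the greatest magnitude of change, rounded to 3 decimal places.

COL12: ΔΔCt = (26.05−15.91) − (24.23−16.75) = 10.14 − 7.48 = 2.66; fold change = 2^-2.66 = 0.158
GATA5: ΔΔCt = (23.28−15.91) − (22.96−16.75) = 7.37 − 6.21 = 1.16; fold change = 2^-1.16 = 0.448
MMP9: ΔΔCt = (30.21−15.91) − (27.51−16.75) = 14.30 − 10.76 = 3.54; fold change = 2^-3.54 = 0.086
MMP9 has the largest |ΔΔCt| = 3.54.

0.086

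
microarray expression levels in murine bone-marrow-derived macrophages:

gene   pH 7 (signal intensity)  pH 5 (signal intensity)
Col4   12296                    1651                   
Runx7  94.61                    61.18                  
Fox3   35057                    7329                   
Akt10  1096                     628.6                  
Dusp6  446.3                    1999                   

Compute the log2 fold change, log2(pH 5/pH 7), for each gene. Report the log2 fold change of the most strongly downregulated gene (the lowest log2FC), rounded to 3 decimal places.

log2(1651/12296) = -2.897  (Col4)
log2(61.18/94.61) = -0.629  (Runx7)
log2(7329/35057) = -2.258  (Fox3)
log2(628.6/1096) = -0.802  (Akt10)
log2(1999/446.3) = 2.163  (Dusp6)
Col4 is most strongly downregulated.

-2.897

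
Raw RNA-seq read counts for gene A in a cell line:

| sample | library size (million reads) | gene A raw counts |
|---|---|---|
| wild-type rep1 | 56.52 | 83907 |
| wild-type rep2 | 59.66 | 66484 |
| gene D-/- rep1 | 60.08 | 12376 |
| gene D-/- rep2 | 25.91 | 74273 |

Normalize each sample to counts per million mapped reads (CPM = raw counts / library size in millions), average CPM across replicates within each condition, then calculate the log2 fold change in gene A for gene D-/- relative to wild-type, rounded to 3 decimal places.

0.242

CPM(wild-type rep1) = 83907 / 56.52 = 1484.5541
CPM(wild-type rep2) = 66484 / 59.66 = 1114.3815
CPM(gene D-/- rep1) = 12376 / 60.08 = 205.9920
CPM(gene D-/- rep2) = 74273 / 25.91 = 2866.5766
mean CPM(wild-type) = 1299.4678; mean CPM(gene D-/-) = 1536.2843
Fold change = 1536.2843 / 1299.4678 = 1.18224
log2(1.18224) = 0.2415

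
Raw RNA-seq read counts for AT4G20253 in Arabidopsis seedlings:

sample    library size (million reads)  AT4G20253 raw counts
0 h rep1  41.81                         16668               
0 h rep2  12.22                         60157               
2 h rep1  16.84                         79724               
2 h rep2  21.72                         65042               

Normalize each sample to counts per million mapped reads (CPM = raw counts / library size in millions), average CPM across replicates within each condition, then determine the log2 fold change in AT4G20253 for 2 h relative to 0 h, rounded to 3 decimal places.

0.538

CPM(0 h rep1) = 16668 / 41.81 = 398.6606
CPM(0 h rep2) = 60157 / 12.22 = 4922.8314
CPM(2 h rep1) = 79724 / 16.84 = 4734.2043
CPM(2 h rep2) = 65042 / 21.72 = 2994.5672
mean CPM(0 h) = 2660.7460; mean CPM(2 h) = 3864.3857
Fold change = 3864.3857 / 2660.7460 = 1.45237
log2(1.45237) = 0.5384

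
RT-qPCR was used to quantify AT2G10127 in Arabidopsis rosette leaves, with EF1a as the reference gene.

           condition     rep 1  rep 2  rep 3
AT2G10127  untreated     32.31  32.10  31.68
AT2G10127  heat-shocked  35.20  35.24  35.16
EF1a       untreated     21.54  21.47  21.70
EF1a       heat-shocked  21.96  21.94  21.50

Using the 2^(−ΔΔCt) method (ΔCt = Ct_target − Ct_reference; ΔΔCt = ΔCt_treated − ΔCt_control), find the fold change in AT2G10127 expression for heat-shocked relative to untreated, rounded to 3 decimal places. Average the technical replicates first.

Mean Ct: AT2G10127 untreated 32.030; AT2G10127 heat-shocked 35.200; EF1a untreated 21.570; EF1a heat-shocked 21.800
ΔCt(untreated) = 32.030 − 21.570 = 10.460
ΔCt(heat-shocked) = 35.200 − 21.800 = 13.400
ΔΔCt = 13.400 − 10.460 = 2.940
Fold change = 2^(−2.940) = 0.1303

0.130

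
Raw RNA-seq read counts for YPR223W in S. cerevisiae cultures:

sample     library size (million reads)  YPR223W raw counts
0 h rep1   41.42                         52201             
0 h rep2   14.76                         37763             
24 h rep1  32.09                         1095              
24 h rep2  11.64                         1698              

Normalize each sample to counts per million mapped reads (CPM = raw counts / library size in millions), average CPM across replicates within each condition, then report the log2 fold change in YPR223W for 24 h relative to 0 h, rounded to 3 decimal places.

CPM(0 h rep1) = 52201 / 41.42 = 1260.2849
CPM(0 h rep2) = 37763 / 14.76 = 2558.4688
CPM(24 h rep1) = 1095 / 32.09 = 34.1228
CPM(24 h rep2) = 1698 / 11.64 = 145.8763
mean CPM(0 h) = 1909.3769; mean CPM(24 h) = 89.9995
Fold change = 89.9995 / 1909.3769 = 0.04714
log2(0.04714) = -4.4070

-4.407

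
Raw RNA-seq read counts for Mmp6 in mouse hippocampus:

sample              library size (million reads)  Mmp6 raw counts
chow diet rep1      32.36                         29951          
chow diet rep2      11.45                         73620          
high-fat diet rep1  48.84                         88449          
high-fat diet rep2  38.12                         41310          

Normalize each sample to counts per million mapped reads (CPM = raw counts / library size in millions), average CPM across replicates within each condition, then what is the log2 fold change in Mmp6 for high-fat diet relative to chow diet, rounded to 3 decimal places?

-1.345

CPM(chow diet rep1) = 29951 / 32.36 = 925.5562
CPM(chow diet rep2) = 73620 / 11.45 = 6429.6943
CPM(high-fat diet rep1) = 88449 / 48.84 = 1810.9951
CPM(high-fat diet rep2) = 41310 / 38.12 = 1083.6831
mean CPM(chow diet) = 3677.6253; mean CPM(high-fat diet) = 1447.3391
Fold change = 1447.3391 / 3677.6253 = 0.39355
log2(0.39355) = -1.3454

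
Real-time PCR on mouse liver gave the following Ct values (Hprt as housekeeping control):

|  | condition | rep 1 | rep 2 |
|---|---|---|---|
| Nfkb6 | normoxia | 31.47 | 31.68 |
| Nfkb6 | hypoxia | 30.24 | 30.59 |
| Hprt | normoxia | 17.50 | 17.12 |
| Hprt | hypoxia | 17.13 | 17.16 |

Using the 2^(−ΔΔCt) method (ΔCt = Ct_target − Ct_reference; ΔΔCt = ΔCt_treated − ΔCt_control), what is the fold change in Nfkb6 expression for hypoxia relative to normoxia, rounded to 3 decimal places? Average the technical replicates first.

1.993

Mean Ct: Nfkb6 normoxia 31.575; Nfkb6 hypoxia 30.415; Hprt normoxia 17.310; Hprt hypoxia 17.145
ΔCt(normoxia) = 31.575 − 17.310 = 14.265
ΔCt(hypoxia) = 30.415 − 17.145 = 13.270
ΔΔCt = 13.270 − 14.265 = -0.995
Fold change = 2^(−(-0.995)) = 2^0.995 = 1.9931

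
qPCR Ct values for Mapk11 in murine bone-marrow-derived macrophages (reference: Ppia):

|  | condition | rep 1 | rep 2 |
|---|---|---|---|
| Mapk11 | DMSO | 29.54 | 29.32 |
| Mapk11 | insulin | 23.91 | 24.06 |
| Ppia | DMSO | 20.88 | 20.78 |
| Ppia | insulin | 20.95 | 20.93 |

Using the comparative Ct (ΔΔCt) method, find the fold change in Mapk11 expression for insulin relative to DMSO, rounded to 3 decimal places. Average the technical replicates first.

47.013

Mean Ct: Mapk11 DMSO 29.430; Mapk11 insulin 23.985; Ppia DMSO 20.830; Ppia insulin 20.940
ΔCt(DMSO) = 29.430 − 20.830 = 8.600
ΔCt(insulin) = 23.985 − 20.940 = 3.045
ΔΔCt = 3.045 − 8.600 = -5.555
Fold change = 2^(−(-5.555)) = 2^5.555 = 47.0134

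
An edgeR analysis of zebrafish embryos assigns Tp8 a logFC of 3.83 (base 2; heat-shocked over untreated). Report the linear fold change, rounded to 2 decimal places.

14.22

Fold change = 2^(3.83) = 14.221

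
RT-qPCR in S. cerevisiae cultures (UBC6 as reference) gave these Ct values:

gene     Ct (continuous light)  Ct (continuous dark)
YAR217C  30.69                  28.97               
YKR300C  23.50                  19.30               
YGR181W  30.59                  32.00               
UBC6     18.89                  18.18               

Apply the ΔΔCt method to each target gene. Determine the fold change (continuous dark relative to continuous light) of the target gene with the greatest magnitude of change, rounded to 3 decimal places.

YAR217C: ΔΔCt = (28.97−18.18) − (30.69−18.89) = 10.79 − 11.80 = -1.01; fold change = 2^1.01 = 2.014
YKR300C: ΔΔCt = (19.30−18.18) − (23.50−18.89) = 1.12 − 4.61 = -3.49; fold change = 2^3.49 = 11.236
YGR181W: ΔΔCt = (32.00−18.18) − (30.59−18.89) = 13.82 − 11.70 = 2.12; fold change = 2^-2.12 = 0.230
YKR300C has the largest |ΔΔCt| = 3.49.

11.236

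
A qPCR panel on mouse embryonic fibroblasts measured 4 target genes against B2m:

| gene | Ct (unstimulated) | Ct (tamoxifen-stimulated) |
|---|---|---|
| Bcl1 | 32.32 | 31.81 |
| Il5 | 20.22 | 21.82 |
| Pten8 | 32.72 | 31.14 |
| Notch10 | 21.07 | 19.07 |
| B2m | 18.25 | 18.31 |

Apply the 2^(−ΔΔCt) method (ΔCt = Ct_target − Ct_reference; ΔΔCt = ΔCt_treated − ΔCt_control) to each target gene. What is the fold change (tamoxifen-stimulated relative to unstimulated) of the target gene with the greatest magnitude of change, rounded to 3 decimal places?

4.170

Bcl1: ΔΔCt = (31.81−18.31) − (32.32−18.25) = 13.50 − 14.07 = -0.57; fold change = 2^0.57 = 1.485
Il5: ΔΔCt = (21.82−18.31) − (20.22−18.25) = 3.51 − 1.97 = 1.54; fold change = 2^-1.54 = 0.344
Pten8: ΔΔCt = (31.14−18.31) − (32.72−18.25) = 12.83 − 14.47 = -1.64; fold change = 2^1.64 = 3.117
Notch10: ΔΔCt = (19.07−18.31) − (21.07−18.25) = 0.76 − 2.82 = -2.06; fold change = 2^2.06 = 4.170
Notch10 has the largest |ΔΔCt| = 2.06.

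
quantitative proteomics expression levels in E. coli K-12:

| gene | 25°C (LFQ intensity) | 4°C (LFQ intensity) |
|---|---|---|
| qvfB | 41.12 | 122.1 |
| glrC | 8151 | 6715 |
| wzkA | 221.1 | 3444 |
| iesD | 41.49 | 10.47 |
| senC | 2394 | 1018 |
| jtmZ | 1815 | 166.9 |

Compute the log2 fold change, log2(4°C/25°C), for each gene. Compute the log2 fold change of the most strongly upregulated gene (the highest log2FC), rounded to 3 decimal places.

3.961

log2(122.1/41.12) = 1.570  (qvfB)
log2(6715/8151) = -0.280  (glrC)
log2(3444/221.1) = 3.961  (wzkA)
log2(10.47/41.49) = -1.987  (iesD)
log2(1018/2394) = -1.234  (senC)
log2(166.9/1815) = -3.443  (jtmZ)
wzkA is most strongly upregulated.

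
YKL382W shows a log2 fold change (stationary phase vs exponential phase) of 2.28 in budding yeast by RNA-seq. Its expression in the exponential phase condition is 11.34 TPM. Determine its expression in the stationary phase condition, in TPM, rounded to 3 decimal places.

55.076

Fold change = 2^(2.28) = 4.8568
stationary phase expression = 11.34 × 4.8568 = 55.076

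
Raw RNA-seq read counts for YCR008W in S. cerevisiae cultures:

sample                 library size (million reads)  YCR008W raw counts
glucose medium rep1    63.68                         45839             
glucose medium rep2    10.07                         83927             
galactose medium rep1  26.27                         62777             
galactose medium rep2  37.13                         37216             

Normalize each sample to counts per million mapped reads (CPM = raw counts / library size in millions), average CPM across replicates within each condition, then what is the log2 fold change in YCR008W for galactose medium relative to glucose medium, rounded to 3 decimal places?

CPM(glucose medium rep1) = 45839 / 63.68 = 719.8335
CPM(glucose medium rep2) = 83927 / 10.07 = 8334.3595
CPM(galactose medium rep1) = 62777 / 26.27 = 2389.6841
CPM(galactose medium rep2) = 37216 / 37.13 = 1002.3162
mean CPM(glucose medium) = 4527.0965; mean CPM(galactose medium) = 1696.0001
Fold change = 1696.0001 / 4527.0965 = 0.37463
log2(0.37463) = -1.4164

-1.416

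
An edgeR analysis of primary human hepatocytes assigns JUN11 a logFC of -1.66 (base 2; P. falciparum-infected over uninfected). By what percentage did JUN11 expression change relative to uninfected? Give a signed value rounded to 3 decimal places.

Fold change = 2^(-1.66) = 0.3164
Percent change = (FC − 1) × 100% = (0.3164 − 1) × 100 = -68.356%

-68.356%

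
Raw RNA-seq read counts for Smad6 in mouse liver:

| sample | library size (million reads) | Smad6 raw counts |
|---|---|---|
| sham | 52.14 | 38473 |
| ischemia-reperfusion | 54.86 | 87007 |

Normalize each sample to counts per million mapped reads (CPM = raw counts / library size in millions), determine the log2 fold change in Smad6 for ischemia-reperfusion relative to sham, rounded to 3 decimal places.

1.104

CPM(sham) = 38473 / 52.14 = 737.8788
CPM(ischemia-reperfusion) = 87007 / 54.86 = 1585.9825
Fold change = 1585.9825 / 737.8788 = 2.14938
log2(2.14938) = 1.1039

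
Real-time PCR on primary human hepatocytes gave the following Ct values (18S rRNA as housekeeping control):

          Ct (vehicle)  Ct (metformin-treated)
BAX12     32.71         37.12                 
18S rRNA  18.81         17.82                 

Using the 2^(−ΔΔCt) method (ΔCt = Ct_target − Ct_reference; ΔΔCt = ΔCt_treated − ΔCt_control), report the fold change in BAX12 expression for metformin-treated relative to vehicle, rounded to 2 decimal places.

ΔCt(vehicle) = 32.710 − 18.810 = 13.900
ΔCt(metformin-treated) = 37.120 − 17.820 = 19.300
ΔΔCt = 19.300 − 13.900 = 5.400
Fold change = 2^(−5.400) = 0.024

0.02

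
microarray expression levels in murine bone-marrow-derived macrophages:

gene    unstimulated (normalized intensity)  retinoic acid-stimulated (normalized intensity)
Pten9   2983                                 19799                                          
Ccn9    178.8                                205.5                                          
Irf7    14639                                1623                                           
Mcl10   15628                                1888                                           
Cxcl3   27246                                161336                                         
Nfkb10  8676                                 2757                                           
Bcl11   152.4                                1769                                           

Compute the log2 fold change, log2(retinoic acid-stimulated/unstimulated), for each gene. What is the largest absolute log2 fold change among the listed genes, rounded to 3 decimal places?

3.537

log2(19799/2983) = 2.731  (Pten9)
log2(205.5/178.8) = 0.201  (Ccn9)
log2(1623/14639) = -3.173  (Irf7)
log2(1888/15628) = -3.049  (Mcl10)
log2(161336/27246) = 2.566  (Cxcl3)
log2(2757/8676) = -1.654  (Nfkb10)
log2(1769/152.4) = 3.537  (Bcl11)
The largest magnitude belongs to Bcl11.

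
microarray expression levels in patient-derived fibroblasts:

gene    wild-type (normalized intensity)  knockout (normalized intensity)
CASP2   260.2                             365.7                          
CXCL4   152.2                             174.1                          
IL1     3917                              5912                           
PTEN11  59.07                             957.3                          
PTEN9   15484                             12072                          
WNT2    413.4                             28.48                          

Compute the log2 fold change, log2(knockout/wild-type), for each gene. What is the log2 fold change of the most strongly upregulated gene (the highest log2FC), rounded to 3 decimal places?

log2(365.7/260.2) = 0.491  (CASP2)
log2(174.1/152.2) = 0.194  (CXCL4)
log2(5912/3917) = 0.594  (IL1)
log2(957.3/59.07) = 4.018  (PTEN11)
log2(12072/15484) = -0.359  (PTEN9)
log2(28.48/413.4) = -3.860  (WNT2)
PTEN11 is most strongly upregulated.

4.018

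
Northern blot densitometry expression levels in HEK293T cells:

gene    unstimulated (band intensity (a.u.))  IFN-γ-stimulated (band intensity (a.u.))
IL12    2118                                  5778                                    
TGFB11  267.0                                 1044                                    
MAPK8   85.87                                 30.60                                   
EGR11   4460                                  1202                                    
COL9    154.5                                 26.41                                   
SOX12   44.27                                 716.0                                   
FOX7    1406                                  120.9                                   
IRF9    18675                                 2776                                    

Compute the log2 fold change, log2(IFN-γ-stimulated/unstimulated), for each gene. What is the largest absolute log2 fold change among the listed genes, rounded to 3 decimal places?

log2(5778/2118) = 1.448  (IL12)
log2(1044/267.0) = 1.967  (TGFB11)
log2(30.60/85.87) = -1.489  (MAPK8)
log2(1202/4460) = -1.892  (EGR11)
log2(26.41/154.5) = -2.548  (COL9)
log2(716.0/44.27) = 4.016  (SOX12)
log2(120.9/1406) = -3.540  (FOX7)
log2(2776/18675) = -2.750  (IRF9)
The largest magnitude belongs to SOX12.

4.016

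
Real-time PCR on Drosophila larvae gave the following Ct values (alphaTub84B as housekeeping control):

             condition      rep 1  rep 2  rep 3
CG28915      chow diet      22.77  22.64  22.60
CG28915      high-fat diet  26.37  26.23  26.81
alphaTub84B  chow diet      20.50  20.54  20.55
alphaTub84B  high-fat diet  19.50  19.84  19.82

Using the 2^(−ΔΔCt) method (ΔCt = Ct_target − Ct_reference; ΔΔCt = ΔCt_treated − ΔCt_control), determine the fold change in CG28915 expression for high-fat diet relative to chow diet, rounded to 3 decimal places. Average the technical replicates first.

Mean Ct: CG28915 chow diet 22.670; CG28915 high-fat diet 26.470; alphaTub84B chow diet 20.530; alphaTub84B high-fat diet 19.720
ΔCt(chow diet) = 22.670 − 20.530 = 2.140
ΔCt(high-fat diet) = 26.470 − 19.720 = 6.750
ΔΔCt = 6.750 − 2.140 = 4.610
Fold change = 2^(−4.610) = 0.0409

0.041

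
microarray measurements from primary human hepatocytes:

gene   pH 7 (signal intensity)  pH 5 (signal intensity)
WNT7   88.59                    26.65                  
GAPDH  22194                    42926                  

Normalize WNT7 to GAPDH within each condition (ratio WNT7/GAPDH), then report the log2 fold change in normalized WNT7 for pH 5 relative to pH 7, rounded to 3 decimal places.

-2.685

WNT7/GAPDH (pH 7) = 88.59 / 22194 = 0.0039916
WNT7/GAPDH (pH 5) = 26.65 / 42926 = 0.00062084
Fold change = 0.00062084 / 0.0039916 = 0.1555
log2(0.1555) = -2.6847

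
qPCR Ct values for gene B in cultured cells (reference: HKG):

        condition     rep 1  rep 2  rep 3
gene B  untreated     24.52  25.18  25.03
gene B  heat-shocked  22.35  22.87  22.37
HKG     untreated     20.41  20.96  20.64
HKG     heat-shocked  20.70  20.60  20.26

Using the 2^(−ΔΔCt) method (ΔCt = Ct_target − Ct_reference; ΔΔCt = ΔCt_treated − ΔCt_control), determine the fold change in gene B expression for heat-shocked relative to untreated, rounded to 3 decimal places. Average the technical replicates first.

Mean Ct: gene B untreated 24.910; gene B heat-shocked 22.530; HKG untreated 20.670; HKG heat-shocked 20.520
ΔCt(untreated) = 24.910 − 20.670 = 4.240
ΔCt(heat-shocked) = 22.530 − 20.520 = 2.010
ΔΔCt = 2.010 − 4.240 = -2.230
Fold change = 2^(−(-2.230)) = 2^2.230 = 4.6913

4.691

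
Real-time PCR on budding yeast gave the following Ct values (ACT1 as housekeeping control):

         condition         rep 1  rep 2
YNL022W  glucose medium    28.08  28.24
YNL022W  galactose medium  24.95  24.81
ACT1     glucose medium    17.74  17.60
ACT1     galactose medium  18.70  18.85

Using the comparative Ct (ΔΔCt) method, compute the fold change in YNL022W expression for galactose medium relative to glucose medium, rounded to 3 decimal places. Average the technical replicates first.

20.894

Mean Ct: YNL022W glucose medium 28.160; YNL022W galactose medium 24.880; ACT1 glucose medium 17.670; ACT1 galactose medium 18.775
ΔCt(glucose medium) = 28.160 − 17.670 = 10.490
ΔCt(galactose medium) = 24.880 − 18.775 = 6.105
ΔΔCt = 6.105 − 10.490 = -4.385
Fold change = 2^(−(-4.385)) = 2^4.385 = 20.8938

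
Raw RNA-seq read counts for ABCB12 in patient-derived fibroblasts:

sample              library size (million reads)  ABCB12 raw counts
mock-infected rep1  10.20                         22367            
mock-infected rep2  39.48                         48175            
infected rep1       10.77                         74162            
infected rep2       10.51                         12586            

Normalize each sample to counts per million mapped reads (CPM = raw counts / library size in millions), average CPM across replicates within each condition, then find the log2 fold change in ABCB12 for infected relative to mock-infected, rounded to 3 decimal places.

CPM(mock-infected rep1) = 22367 / 10.20 = 2192.8431
CPM(mock-infected rep2) = 48175 / 39.48 = 1220.2381
CPM(infected rep1) = 74162 / 10.77 = 6885.9796
CPM(infected rep2) = 12586 / 10.51 = 1197.5262
mean CPM(mock-infected) = 1706.5406; mean CPM(infected) = 4041.7529
Fold change = 4041.7529 / 1706.5406 = 2.36839
log2(2.36839) = 1.2439

1.244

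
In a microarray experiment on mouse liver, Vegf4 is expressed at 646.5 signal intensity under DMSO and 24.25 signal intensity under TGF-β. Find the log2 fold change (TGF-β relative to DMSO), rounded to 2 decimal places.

Fold change = 24.25 / 646.5 = 0.0375
log2(0.0375) = -4.737

-4.74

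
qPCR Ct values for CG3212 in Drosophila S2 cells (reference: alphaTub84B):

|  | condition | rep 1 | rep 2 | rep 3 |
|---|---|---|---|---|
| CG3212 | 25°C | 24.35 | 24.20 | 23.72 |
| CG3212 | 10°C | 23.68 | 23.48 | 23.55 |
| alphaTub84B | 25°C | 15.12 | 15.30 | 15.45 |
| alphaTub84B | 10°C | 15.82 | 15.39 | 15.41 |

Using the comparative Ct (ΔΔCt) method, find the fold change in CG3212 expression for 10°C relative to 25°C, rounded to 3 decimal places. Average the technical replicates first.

1.705

Mean Ct: CG3212 25°C 24.090; CG3212 10°C 23.570; alphaTub84B 25°C 15.290; alphaTub84B 10°C 15.540
ΔCt(25°C) = 24.090 − 15.290 = 8.800
ΔCt(10°C) = 23.570 − 15.540 = 8.030
ΔΔCt = 8.030 − 8.800 = -0.770
Fold change = 2^(−(-0.770)) = 2^0.770 = 1.7053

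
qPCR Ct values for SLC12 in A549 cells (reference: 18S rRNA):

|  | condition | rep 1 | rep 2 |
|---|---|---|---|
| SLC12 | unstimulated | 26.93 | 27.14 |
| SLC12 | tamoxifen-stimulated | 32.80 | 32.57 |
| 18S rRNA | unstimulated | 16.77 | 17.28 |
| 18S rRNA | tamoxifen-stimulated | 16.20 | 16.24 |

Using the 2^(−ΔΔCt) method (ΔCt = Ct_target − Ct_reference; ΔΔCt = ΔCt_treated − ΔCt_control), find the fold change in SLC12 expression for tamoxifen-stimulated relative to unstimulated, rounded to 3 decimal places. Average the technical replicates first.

Mean Ct: SLC12 unstimulated 27.035; SLC12 tamoxifen-stimulated 32.685; 18S rRNA unstimulated 17.025; 18S rRNA tamoxifen-stimulated 16.220
ΔCt(unstimulated) = 27.035 − 17.025 = 10.010
ΔCt(tamoxifen-stimulated) = 32.685 − 16.220 = 16.465
ΔΔCt = 16.465 − 10.010 = 6.455
Fold change = 2^(−6.455) = 0.0114

0.011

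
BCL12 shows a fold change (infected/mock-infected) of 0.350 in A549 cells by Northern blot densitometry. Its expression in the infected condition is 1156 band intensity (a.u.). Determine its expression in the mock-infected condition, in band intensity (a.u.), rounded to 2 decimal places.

3302.86

mock-infected expression = 1156 / 0.350 = 3302.86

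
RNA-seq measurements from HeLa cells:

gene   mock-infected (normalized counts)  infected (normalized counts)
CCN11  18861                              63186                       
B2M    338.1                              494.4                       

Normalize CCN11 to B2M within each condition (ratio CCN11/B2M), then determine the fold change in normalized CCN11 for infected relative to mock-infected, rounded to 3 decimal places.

CCN11/B2M (mock-infected) = 18861 / 338.1 = 55.785
CCN11/B2M (infected) = 63186 / 494.4 = 127.8
Fold change = 127.8 / 55.785 = 2.2910

2.291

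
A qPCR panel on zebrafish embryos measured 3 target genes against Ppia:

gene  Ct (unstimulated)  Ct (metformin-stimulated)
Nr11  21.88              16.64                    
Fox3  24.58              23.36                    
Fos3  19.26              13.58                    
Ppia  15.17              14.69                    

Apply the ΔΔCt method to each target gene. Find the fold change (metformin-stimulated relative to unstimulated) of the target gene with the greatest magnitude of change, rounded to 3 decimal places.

36.758

Nr11: ΔΔCt = (16.64−14.69) − (21.88−15.17) = 1.95 − 6.71 = -4.76; fold change = 2^4.76 = 27.096
Fox3: ΔΔCt = (23.36−14.69) − (24.58−15.17) = 8.67 − 9.41 = -0.74; fold change = 2^0.74 = 1.670
Fos3: ΔΔCt = (13.58−14.69) − (19.26−15.17) = -1.11 − 4.09 = -5.20; fold change = 2^5.20 = 36.758
Fos3 has the largest |ΔΔCt| = 5.20.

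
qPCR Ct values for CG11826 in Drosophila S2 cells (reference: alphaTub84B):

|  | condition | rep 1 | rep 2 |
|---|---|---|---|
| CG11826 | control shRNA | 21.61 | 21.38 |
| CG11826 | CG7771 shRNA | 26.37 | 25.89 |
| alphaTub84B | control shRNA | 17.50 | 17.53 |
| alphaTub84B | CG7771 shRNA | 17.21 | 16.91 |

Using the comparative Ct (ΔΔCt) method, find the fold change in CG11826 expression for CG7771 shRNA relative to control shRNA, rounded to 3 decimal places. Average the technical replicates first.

0.029

Mean Ct: CG11826 control shRNA 21.495; CG11826 CG7771 shRNA 26.130; alphaTub84B control shRNA 17.515; alphaTub84B CG7771 shRNA 17.060
ΔCt(control shRNA) = 21.495 − 17.515 = 3.980
ΔCt(CG7771 shRNA) = 26.130 − 17.060 = 9.070
ΔΔCt = 9.070 − 3.980 = 5.090
Fold change = 2^(−5.090) = 0.0294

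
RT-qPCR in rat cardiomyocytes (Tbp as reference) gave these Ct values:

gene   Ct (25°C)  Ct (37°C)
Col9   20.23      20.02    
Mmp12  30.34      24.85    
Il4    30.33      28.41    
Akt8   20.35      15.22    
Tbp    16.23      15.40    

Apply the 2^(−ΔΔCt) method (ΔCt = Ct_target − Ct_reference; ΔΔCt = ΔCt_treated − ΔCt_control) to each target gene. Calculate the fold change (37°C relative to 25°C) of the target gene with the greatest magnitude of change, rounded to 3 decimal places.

25.281

Col9: ΔΔCt = (20.02−15.40) − (20.23−16.23) = 4.62 − 4.00 = 0.62; fold change = 2^-0.62 = 0.651
Mmp12: ΔΔCt = (24.85−15.40) − (30.34−16.23) = 9.45 − 14.11 = -4.66; fold change = 2^4.66 = 25.281
Il4: ΔΔCt = (28.41−15.40) − (30.33−16.23) = 13.01 − 14.10 = -1.09; fold change = 2^1.09 = 2.129
Akt8: ΔΔCt = (15.22−15.40) − (20.35−16.23) = -0.18 − 4.12 = -4.30; fold change = 2^4.30 = 19.698
Mmp12 has the largest |ΔΔCt| = 4.66.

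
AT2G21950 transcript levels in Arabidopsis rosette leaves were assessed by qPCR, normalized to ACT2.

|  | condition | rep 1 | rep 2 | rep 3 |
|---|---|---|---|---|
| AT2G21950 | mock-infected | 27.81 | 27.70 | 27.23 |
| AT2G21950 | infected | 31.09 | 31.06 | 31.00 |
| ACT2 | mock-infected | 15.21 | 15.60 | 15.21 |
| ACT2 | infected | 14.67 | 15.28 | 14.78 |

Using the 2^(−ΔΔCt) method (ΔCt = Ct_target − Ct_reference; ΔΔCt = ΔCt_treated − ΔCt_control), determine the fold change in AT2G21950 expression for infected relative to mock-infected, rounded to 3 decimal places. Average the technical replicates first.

Mean Ct: AT2G21950 mock-infected 27.580; AT2G21950 infected 31.050; ACT2 mock-infected 15.340; ACT2 infected 14.910
ΔCt(mock-infected) = 27.580 − 15.340 = 12.240
ΔCt(infected) = 31.050 − 14.910 = 16.140
ΔΔCt = 16.140 − 12.240 = 3.900
Fold change = 2^(−3.900) = 0.0670

0.067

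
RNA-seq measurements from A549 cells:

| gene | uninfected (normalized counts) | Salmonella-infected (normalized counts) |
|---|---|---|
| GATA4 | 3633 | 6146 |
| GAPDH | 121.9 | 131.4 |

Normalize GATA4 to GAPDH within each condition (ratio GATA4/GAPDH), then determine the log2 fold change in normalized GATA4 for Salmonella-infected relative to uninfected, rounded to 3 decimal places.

0.650

GATA4/GAPDH (uninfected) = 3633 / 121.9 = 29.803
GATA4/GAPDH (Salmonella-infected) = 6146 / 131.4 = 46.773
Fold change = 46.773 / 29.803 = 1.5694
log2(1.5694) = 0.6502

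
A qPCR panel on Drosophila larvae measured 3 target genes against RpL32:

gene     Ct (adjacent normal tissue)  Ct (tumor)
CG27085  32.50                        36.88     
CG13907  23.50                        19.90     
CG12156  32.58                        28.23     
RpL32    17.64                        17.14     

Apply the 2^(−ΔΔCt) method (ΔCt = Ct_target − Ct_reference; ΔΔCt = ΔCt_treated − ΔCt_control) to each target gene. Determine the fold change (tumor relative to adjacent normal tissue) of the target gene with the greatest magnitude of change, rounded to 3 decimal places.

CG27085: ΔΔCt = (36.88−17.14) − (32.50−17.64) = 19.74 − 14.86 = 4.88; fold change = 2^-4.88 = 0.034
CG13907: ΔΔCt = (19.90−17.14) − (23.50−17.64) = 2.76 − 5.86 = -3.10; fold change = 2^3.10 = 8.574
CG12156: ΔΔCt = (28.23−17.14) − (32.58−17.64) = 11.09 − 14.94 = -3.85; fold change = 2^3.85 = 14.420
CG27085 has the largest |ΔΔCt| = 4.88.

0.034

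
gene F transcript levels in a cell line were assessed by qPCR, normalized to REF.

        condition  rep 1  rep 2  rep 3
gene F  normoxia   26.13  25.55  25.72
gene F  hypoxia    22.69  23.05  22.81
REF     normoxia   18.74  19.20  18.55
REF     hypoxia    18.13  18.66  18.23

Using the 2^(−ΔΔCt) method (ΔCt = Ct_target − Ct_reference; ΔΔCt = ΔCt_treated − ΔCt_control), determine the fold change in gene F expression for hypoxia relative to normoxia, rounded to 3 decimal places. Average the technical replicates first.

5.502

Mean Ct: gene F normoxia 25.800; gene F hypoxia 22.850; REF normoxia 18.830; REF hypoxia 18.340
ΔCt(normoxia) = 25.800 − 18.830 = 6.970
ΔCt(hypoxia) = 22.850 − 18.340 = 4.510
ΔΔCt = 4.510 − 6.970 = -2.460
Fold change = 2^(−(-2.460)) = 2^2.460 = 5.5022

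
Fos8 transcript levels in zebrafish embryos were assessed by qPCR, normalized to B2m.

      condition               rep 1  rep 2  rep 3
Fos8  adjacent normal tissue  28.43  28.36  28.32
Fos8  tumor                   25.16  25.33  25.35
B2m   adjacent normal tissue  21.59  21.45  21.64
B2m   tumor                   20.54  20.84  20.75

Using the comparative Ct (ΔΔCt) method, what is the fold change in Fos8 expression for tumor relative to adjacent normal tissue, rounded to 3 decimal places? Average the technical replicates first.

Mean Ct: Fos8 adjacent normal tissue 28.370; Fos8 tumor 25.280; B2m adjacent normal tissue 21.560; B2m tumor 20.710
ΔCt(adjacent normal tissue) = 28.370 − 21.560 = 6.810
ΔCt(tumor) = 25.280 − 20.710 = 4.570
ΔΔCt = 4.570 − 6.810 = -2.240
Fold change = 2^(−(-2.240)) = 2^2.240 = 4.7240

4.724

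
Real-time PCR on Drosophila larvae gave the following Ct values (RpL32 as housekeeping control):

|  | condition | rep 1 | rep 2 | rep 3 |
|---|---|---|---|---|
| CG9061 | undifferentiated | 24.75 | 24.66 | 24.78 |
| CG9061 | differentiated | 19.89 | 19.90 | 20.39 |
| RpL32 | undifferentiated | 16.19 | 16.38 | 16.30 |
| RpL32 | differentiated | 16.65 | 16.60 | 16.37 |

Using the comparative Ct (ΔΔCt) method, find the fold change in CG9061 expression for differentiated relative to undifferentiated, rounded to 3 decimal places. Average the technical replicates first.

Mean Ct: CG9061 undifferentiated 24.730; CG9061 differentiated 20.060; RpL32 undifferentiated 16.290; RpL32 differentiated 16.540
ΔCt(undifferentiated) = 24.730 − 16.290 = 8.440
ΔCt(differentiated) = 20.060 − 16.540 = 3.520
ΔΔCt = 3.520 − 8.440 = -4.920
Fold change = 2^(−(-4.920)) = 2^4.920 = 30.2738

30.274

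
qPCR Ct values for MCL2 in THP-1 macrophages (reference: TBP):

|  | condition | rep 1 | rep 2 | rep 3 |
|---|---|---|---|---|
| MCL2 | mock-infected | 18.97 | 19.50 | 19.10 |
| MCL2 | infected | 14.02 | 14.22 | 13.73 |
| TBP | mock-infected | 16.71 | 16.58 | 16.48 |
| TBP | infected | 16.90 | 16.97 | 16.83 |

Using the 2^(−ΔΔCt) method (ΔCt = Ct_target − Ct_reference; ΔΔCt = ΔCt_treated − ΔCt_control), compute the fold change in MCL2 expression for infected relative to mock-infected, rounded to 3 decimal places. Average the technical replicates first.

45.570

Mean Ct: MCL2 mock-infected 19.190; MCL2 infected 13.990; TBP mock-infected 16.590; TBP infected 16.900
ΔCt(mock-infected) = 19.190 − 16.590 = 2.600
ΔCt(infected) = 13.990 − 16.900 = -2.910
ΔΔCt = -2.910 − 2.600 = -5.510
Fold change = 2^(−(-5.510)) = 2^5.510 = 45.5696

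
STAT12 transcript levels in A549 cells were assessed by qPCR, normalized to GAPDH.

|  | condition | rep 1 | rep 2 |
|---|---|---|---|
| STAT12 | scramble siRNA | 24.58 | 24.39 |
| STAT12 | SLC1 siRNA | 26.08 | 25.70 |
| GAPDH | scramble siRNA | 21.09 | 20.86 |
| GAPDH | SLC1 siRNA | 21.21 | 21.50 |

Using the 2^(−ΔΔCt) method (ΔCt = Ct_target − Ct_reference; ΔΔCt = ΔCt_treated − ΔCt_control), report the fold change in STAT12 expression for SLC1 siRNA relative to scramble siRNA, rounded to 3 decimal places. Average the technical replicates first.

0.491

Mean Ct: STAT12 scramble siRNA 24.485; STAT12 SLC1 siRNA 25.890; GAPDH scramble siRNA 20.975; GAPDH SLC1 siRNA 21.355
ΔCt(scramble siRNA) = 24.485 − 20.975 = 3.510
ΔCt(SLC1 siRNA) = 25.890 − 21.355 = 4.535
ΔΔCt = 4.535 − 3.510 = 1.025
Fold change = 2^(−1.025) = 0.4914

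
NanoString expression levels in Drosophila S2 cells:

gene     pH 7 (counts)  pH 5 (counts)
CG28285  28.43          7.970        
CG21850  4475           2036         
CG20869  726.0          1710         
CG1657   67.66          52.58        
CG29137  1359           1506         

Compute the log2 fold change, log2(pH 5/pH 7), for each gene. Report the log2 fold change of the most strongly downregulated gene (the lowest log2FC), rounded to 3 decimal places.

log2(7.970/28.43) = -1.835  (CG28285)
log2(2036/4475) = -1.136  (CG21850)
log2(1710/726.0) = 1.236  (CG20869)
log2(52.58/67.66) = -0.364  (CG1657)
log2(1506/1359) = 0.148  (CG29137)
CG28285 is most strongly downregulated.

-1.835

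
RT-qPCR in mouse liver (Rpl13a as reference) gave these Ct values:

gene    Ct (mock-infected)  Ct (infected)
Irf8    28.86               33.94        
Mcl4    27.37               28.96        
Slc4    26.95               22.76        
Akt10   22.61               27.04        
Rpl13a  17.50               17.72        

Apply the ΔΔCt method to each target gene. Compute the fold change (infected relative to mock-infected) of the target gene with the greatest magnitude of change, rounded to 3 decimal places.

0.034

Irf8: ΔΔCt = (33.94−17.72) − (28.86−17.50) = 16.22 − 11.36 = 4.86; fold change = 2^-4.86 = 0.034
Mcl4: ΔΔCt = (28.96−17.72) − (27.37−17.50) = 11.24 − 9.87 = 1.37; fold change = 2^-1.37 = 0.387
Slc4: ΔΔCt = (22.76−17.72) − (26.95−17.50) = 5.04 − 9.45 = -4.41; fold change = 2^4.41 = 21.259
Akt10: ΔΔCt = (27.04−17.72) − (22.61−17.50) = 9.32 − 5.11 = 4.21; fold change = 2^-4.21 = 0.054
Irf8 has the largest |ΔΔCt| = 4.86.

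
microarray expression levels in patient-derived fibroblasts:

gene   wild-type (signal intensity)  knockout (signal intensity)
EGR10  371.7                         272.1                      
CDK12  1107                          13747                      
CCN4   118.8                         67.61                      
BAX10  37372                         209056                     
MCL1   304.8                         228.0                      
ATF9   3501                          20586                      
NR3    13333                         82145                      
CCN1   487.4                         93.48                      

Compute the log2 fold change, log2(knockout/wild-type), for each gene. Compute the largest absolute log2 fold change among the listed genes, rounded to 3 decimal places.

3.634

log2(272.1/371.7) = -0.450  (EGR10)
log2(13747/1107) = 3.634  (CDK12)
log2(67.61/118.8) = -0.813  (CCN4)
log2(209056/37372) = 2.484  (BAX10)
log2(228.0/304.8) = -0.419  (MCL1)
log2(20586/3501) = 2.556  (ATF9)
log2(82145/13333) = 2.623  (NR3)
log2(93.48/487.4) = -2.382  (CCN1)
The largest magnitude belongs to CDK12.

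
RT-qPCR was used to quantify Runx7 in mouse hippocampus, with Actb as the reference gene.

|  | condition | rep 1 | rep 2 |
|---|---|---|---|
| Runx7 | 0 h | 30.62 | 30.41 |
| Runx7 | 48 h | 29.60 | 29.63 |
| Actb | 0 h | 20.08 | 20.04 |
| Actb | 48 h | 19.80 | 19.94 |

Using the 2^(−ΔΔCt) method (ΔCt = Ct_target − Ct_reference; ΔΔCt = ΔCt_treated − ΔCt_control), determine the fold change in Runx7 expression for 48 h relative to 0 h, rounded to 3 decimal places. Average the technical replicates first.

1.636

Mean Ct: Runx7 0 h 30.515; Runx7 48 h 29.615; Actb 0 h 20.060; Actb 48 h 19.870
ΔCt(0 h) = 30.515 − 20.060 = 10.455
ΔCt(48 h) = 29.615 − 19.870 = 9.745
ΔΔCt = 9.745 − 10.455 = -0.710
Fold change = 2^(−(-0.710)) = 2^0.710 = 1.6358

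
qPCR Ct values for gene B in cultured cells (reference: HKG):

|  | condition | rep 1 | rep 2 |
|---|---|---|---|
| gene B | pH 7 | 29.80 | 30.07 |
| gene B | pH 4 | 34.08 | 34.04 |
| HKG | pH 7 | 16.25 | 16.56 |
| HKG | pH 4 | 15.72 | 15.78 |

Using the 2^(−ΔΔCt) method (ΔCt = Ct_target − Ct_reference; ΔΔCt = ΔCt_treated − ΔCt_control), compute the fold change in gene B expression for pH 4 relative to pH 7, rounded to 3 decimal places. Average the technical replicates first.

0.036

Mean Ct: gene B pH 7 29.935; gene B pH 4 34.060; HKG pH 7 16.405; HKG pH 4 15.750
ΔCt(pH 7) = 29.935 − 16.405 = 13.530
ΔCt(pH 4) = 34.060 − 15.750 = 18.310
ΔΔCt = 18.310 − 13.530 = 4.780
Fold change = 2^(−4.780) = 0.0364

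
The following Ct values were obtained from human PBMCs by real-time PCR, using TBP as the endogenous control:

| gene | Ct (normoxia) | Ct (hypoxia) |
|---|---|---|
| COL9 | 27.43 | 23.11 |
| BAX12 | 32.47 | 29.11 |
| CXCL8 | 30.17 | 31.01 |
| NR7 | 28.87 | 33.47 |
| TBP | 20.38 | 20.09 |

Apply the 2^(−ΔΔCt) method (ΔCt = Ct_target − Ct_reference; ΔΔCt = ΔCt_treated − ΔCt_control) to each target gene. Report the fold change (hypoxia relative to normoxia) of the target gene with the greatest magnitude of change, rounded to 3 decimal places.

COL9: ΔΔCt = (23.11−20.09) − (27.43−20.38) = 3.02 − 7.05 = -4.03; fold change = 2^4.03 = 16.336
BAX12: ΔΔCt = (29.11−20.09) − (32.47−20.38) = 9.02 − 12.09 = -3.07; fold change = 2^3.07 = 8.398
CXCL8: ΔΔCt = (31.01−20.09) − (30.17−20.38) = 10.92 − 9.79 = 1.13; fold change = 2^-1.13 = 0.457
NR7: ΔΔCt = (33.47−20.09) − (28.87−20.38) = 13.38 − 8.49 = 4.89; fold change = 2^-4.89 = 0.034
NR7 has the largest |ΔΔCt| = 4.89.

0.034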